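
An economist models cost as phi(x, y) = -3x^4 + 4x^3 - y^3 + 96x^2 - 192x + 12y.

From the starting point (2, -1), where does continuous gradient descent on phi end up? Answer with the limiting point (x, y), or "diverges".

(1, -2)

phi is separable, so gradient descent decouples: x follows -∂phi/∂x, y follows -∂phi/∂y.
∂phi/∂x = -12(x - 4)(x - 1)(x + 4); at x=2 this is 144, so x decreases.
∂phi/∂y = -3(y - 2)(y + 2); at y=-1 this is 9, so y decreases.
x converges to its nearest critical value 1 (a local min of the x-part); y converges to -2. The iterate converges to (1, -2).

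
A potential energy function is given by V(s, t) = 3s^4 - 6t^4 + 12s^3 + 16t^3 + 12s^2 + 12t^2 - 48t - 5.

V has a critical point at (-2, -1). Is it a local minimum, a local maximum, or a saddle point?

The mixed partial ∂²V/∂s∂t is 0, so the Hessian at any point is diag(V_ss, V_tt) = diag(12(3s^2 + 6s + 2), 24(-3t^2 + 4t + 1)).
At (-2, -1): H = diag(24, -144).
The eigenvalues have opposite signs, so H is indefinite: a saddle point.

saddle point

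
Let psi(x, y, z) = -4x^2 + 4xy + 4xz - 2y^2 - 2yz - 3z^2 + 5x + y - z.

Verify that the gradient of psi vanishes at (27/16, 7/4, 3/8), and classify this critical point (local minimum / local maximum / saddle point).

∇psi = (-8x + 4y + 4z + 5, 4x - 4y - 2z + 1, 4x - 2y - 6z - 1); substituting (27/16, 7/4, 3/8) gives ∇psi = (0, 0, 0), so (27/16, 7/4, 3/8) is indeed a critical point.
The Hessian is constant: H = [[-8, 4, 4], [4, -4, -2], [4, -2, -6]].
Leading principal minors: Δ₁ = -8, Δ₂ = 16, Δ₃ = -64.
The minors alternate sign starting negative (−, +, −), so H is negative definite: a local maximum.

local maximum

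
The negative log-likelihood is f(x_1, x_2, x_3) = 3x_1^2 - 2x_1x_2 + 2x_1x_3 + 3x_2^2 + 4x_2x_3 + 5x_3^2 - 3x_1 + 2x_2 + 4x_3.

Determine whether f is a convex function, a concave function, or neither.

convex

f is quadratic, so its Hessian is the constant matrix H = [[6, -2, 2], [-2, 6, 4], [2, 4, 10]].
Leading principal minors: 6, 32, 168.
All positive ⇒ H ≻ 0 ⇒ convex.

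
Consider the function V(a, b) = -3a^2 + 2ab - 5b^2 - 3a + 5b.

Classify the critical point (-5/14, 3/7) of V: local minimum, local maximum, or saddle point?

The Hessian of V is constant: H = [[-6, 2], [2, -10]].
det(H) = (-6)·(-10) − 2² = 56.
det(H) > 0 and tr(H) = -16 < 0, so H is negative definite and the point is a local maximum.

local maximum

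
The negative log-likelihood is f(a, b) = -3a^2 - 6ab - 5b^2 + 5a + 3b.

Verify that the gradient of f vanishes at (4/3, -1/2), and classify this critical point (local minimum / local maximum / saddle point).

∇f = (-6a - 6b + 5, -6a - 10b + 3); substituting (4/3, -1/2) gives ∇f = (0, 0), so (4/3, -1/2) is indeed a critical point.
The Hessian of f is constant: H = [[-6, -6], [-6, -10]].
det(H) = (-6)·(-10) − (-6)² = 24.
det(H) > 0 and tr(H) = -16 < 0, so H is negative definite and the point is a local maximum.

local maximum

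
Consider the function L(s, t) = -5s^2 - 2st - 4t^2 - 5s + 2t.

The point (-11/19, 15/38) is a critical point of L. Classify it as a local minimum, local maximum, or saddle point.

local maximum

The Hessian of L is constant: H = [[-10, -2], [-2, -8]].
det(H) = (-10)·(-8) − (-2)² = 76.
det(H) > 0 and tr(H) = -18 < 0, so H is negative definite and the point is a local maximum.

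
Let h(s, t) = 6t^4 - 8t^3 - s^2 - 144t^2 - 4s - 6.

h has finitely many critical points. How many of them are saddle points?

2

h separates as a function of s plus a function of t, so ∇h=0 decouples.
∂h/∂s = -2(s + 2) = 0 at s ∈ {-2}; ∂h/∂t = 24t(t - 4)(t + 3) = 0 at t ∈ {-3, 0, 4}.
The Hessian is diagonal: diag(h_ss, h_tt). Second derivatives: h_ss(-2)=-2; h_tt(-3)=504, h_tt(0)=-288, h_tt(4)=672.
Saddle points occur where the two diagonal entries have opposite signs: (-2, -3), (-2, 4). Count: 2.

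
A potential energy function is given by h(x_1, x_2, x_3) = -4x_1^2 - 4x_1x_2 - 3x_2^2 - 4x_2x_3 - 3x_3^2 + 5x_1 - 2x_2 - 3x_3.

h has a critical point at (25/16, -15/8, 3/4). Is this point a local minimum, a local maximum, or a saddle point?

local maximum

The Hessian is constant: H = [[-8, -4, 0], [-4, -6, -4], [0, -4, -6]].
Leading principal minors: Δ₁ = -8, Δ₂ = 32, Δ₃ = -64.
The minors alternate sign starting negative (−, +, −), so H is negative definite: a local maximum.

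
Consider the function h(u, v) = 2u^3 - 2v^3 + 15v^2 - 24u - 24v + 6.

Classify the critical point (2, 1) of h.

local minimum

The mixed partial ∂²h/∂u∂v is 0, so the Hessian at any point is diag(h_uu, h_vv) = diag(12u, 6(-2v + 5)).
At (2, 1): H = diag(24, 18).
Both eigenvalues are positive, so H is positive definite: a local minimum.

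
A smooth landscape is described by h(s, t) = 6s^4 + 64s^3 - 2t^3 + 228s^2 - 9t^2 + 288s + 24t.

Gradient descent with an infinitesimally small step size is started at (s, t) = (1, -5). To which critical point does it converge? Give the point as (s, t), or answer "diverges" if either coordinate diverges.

(-1, -4)

h is separable, so gradient descent decouples: s follows -∂h/∂s, t follows -∂h/∂t.
∂h/∂s = 24(s + 1)(s + 3)(s + 4); at s=1 this is 960, so s decreases.
∂h/∂t = -6(t - 1)(t + 4); at t=-5 this is -36, so t increases.
s converges to its nearest critical value -1 (a local min of the s-part); t converges to -4. The iterate converges to (-1, -4).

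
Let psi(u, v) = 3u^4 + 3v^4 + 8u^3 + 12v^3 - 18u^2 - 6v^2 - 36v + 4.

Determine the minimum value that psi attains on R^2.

psi(u,v) separates as P(u) + Q(v) + 4, so its minimum is min P + min Q + 4.
P'(u) = 12u(u - 1)(u + 3) vanishes at u ∈ {-3, 0, 1}; Q'(v) = 12(v - 1)(v + 1)(v + 3) vanishes at v ∈ {-3, -1, 1}.
Local minima of P (where P''>0): P(-3)=-135, P(1)=-7. Local minima of Q: Q(-3)=-27, Q(1)=-27.
So the global minimum of psi is P(-3) + Q(-3) + 4 = -135 − 27 + 4 = -158, attained at (-3, -3).

-158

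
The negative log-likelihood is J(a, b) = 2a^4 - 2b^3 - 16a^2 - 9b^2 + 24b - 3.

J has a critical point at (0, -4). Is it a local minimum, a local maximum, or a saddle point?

The mixed partial ∂²J/∂a∂b is 0, so the Hessian at any point is diag(J_aa, J_bb) = diag(8(3a^2 - 4), -6(2b + 3)).
At (0, -4): H = diag(-32, 30).
The eigenvalues have opposite signs, so H is indefinite: a saddle point.

saddle point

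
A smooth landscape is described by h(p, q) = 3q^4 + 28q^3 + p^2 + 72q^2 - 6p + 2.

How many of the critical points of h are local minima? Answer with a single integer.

h separates as a function of p plus a function of q, so ∇h=0 decouples.
∂h/∂p = 2(p - 3) = 0 at p ∈ {3}; ∂h/∂q = 12q(q + 3)(q + 4) = 0 at q ∈ {-4, -3, 0}.
The Hessian is diagonal: diag(h_pp, h_qq). Second derivatives: h_pp(3)=2; h_qq(-4)=48, h_qq(-3)=-36, h_qq(0)=144.
Local minima occur where both diagonal entries positive: (3, -4), (3, 0). Count: 2.

2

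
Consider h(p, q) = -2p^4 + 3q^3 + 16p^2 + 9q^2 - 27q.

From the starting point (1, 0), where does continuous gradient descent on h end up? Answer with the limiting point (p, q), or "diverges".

(0, 1)

h is separable, so gradient descent decouples: p follows -∂h/∂p, q follows -∂h/∂q.
∂h/∂p = -8p(p - 2)(p + 2); at p=1 this is 24, so p decreases.
∂h/∂q = 9(q - 1)(q + 3); at q=0 this is -27, so q increases.
p converges to its nearest critical value 0 (a local min of the p-part); q converges to 1. The iterate converges to (0, 1).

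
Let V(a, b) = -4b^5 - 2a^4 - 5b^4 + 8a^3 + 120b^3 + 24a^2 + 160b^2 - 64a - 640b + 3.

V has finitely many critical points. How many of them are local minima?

V separates as a function of a plus a function of b, so ∇V=0 decouples.
∂V/∂a = -8(a - 4)(a - 1)(a + 2) = 0 at a ∈ {-2, 1, 4}; ∂V/∂b = -20(b - 4)(b - 1)(b + 2)(b + 4) = 0 at b ∈ {-4, -2, 1, 4}.
The Hessian is diagonal: diag(V_aa, V_bb). Second derivatives: V_aa(-2)=-144, V_aa(1)=72, V_aa(4)=-144; V_bb(-4)=1600, V_bb(-2)=-720, V_bb(1)=900, V_bb(4)=-2880.
Local minima occur where both diagonal entries positive: (1, -4), (1, 1). Count: 2.

2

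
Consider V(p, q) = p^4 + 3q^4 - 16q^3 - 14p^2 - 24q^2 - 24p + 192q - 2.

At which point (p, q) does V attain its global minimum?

(3, -2)

V(p,q) separates as A(p) + B(q) − 2, so its minimum is min A + min B − 2.
A'(p) = 4(p - 3)(p + 1)(p + 2) vanishes at p ∈ {-2, -1, 3}; B'(q) = 12(q - 4)(q - 2)(q + 2) vanishes at q ∈ {-2, 2, 4}.
Local minima of A (where A''>0): A(-2)=8, A(3)=-117. Local minima of B: B(-2)=-304, B(4)=128.
So the global minimum of V is A(3) + B(-2) − 2 = -117 − 304 − 2 = -423, attained at (3, -2).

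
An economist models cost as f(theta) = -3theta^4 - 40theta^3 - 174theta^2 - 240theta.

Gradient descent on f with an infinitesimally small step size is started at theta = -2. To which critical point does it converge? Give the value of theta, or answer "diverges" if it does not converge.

f'(theta) = -12(theta + 1)(theta + 4)(theta + 5), so f'(-2) = 72.
Gradient descent moves in the -f' direction, i.e. theta is decreasing.
The nearest critical point in that direction is theta = -4, where f'' = 36 > 0 (a local minimum). The iterate converges there.

-4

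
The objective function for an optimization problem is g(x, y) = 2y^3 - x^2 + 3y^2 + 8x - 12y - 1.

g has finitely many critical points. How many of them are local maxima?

1

g separates as a function of x plus a function of y, so ∇g=0 decouples.
∂g/∂x = -2(x - 4) = 0 at x ∈ {4}; ∂g/∂y = 6(y - 1)(y + 2) = 0 at y ∈ {-2, 1}.
The Hessian is diagonal: diag(g_xx, g_yy). Second derivatives: g_xx(4)=-2; g_yy(-2)=-18, g_yy(1)=18.
Local maxima occur where both diagonal entries negative: (4, -2). Count: 1.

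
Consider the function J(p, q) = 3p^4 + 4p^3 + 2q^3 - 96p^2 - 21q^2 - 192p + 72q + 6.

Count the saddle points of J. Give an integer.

3

J separates as a function of p plus a function of q, so ∇J=0 decouples.
∂J/∂p = 12(p - 4)(p + 1)(p + 4) = 0 at p ∈ {-4, -1, 4}; ∂J/∂q = 6(q - 4)(q - 3) = 0 at q ∈ {3, 4}.
The Hessian is diagonal: diag(J_pp, J_qq). Second derivatives: J_pp(-4)=288, J_pp(-1)=-180, J_pp(4)=480; J_qq(3)=-6, J_qq(4)=6.
Saddle points occur where the two diagonal entries have opposite signs: (-4, 3), (-1, 4), (4, 3). Count: 3.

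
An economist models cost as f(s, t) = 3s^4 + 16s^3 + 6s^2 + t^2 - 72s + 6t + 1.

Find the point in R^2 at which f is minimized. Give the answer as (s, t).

(1, -3)

f(s,t) separates as P(s) + Q(t) + 1, so its minimum is min P + min Q + 1.
P'(s) = 12(s - 1)(s + 2)(s + 3) vanishes at s ∈ {-3, -2, 1}; Q'(t) = 2(t + 3) vanishes at t ∈ {-3}.
Local minima of P (where P''>0): P(-3)=81, P(1)=-47. Local minima of Q: Q(-3)=-9.
So the global minimum of f is P(1) + Q(-3) + 1 = -47 − 9 + 1 = -55, attained at (1, -3).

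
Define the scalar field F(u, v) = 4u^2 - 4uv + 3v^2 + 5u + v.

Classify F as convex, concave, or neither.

F is quadratic, so its Hessian is the constant matrix H = [[8, -4], [-4, 6]].
det(H) = 32, tr(H) = 14.
det(H) > 0 and tr(H) > 0, so H is positive definite everywhere: convex.

convex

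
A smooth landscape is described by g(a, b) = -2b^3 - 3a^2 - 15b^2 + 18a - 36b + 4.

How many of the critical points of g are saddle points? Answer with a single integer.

1

g separates as a function of a plus a function of b, so ∇g=0 decouples.
∂g/∂a = -6(a - 3) = 0 at a ∈ {3}; ∂g/∂b = -6(b + 2)(b + 3) = 0 at b ∈ {-3, -2}.
The Hessian is diagonal: diag(g_aa, g_bb). Second derivatives: g_aa(3)=-6; g_bb(-3)=6, g_bb(-2)=-6.
Saddle points occur where the two diagonal entries have opposite signs: (3, -3). Count: 1.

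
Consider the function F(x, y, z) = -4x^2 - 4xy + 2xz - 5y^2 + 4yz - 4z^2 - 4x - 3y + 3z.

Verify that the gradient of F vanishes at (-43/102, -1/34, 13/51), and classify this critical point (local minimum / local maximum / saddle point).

∇F = (-8x - 4y + 2z - 4, -4x - 10y + 4z - 3, 2x + 4y - 8z + 3); substituting (-43/102, -1/34, 13/51) gives ∇F = (0, 0, 0), so (-43/102, -1/34, 13/51) is indeed a critical point.
The Hessian is constant: H = [[-8, -4, 2], [-4, -10, 4], [2, 4, -8]].
Leading principal minors: Δ₁ = -8, Δ₂ = 64, Δ₃ = -408.
The minors alternate sign starting negative (−, +, −), so H is negative definite: a local maximum.

local maximum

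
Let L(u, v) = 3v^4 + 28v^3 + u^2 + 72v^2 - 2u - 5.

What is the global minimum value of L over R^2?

L(u,v) separates as P(u) + Q(v) − 5, so its minimum is min P + min Q − 5.
P'(u) = 2u - 2 vanishes at u ∈ {1}; Q'(v) = 12v(v + 3)(v + 4) vanishes at v ∈ {-4, -3, 0}.
Local minima of P (where P''>0): P(1)=-1. Local minima of Q: Q(-4)=128, Q(0)=0.
So the global minimum of L is P(1) + Q(0) − 5 = -1 + 0 − 5 = -6, attained at (1, 0).

-6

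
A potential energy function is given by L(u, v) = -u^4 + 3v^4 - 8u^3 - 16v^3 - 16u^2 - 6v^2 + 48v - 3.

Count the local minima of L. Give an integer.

L separates as a function of u plus a function of v, so ∇L=0 decouples.
∂L/∂u = -4u(u + 2)(u + 4) = 0 at u ∈ {-4, -2, 0}; ∂L/∂v = 12(v - 4)(v - 1)(v + 1) = 0 at v ∈ {-1, 1, 4}.
The Hessian is diagonal: diag(L_uu, L_vv). Second derivatives: L_uu(-4)=-32, L_uu(-2)=16, L_uu(0)=-32; L_vv(-1)=120, L_vv(1)=-72, L_vv(4)=180.
Local minima occur where both diagonal entries positive: (-2, -1), (-2, 4). Count: 2.

2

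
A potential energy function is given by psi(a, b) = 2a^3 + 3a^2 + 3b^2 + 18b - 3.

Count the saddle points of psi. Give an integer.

psi separates as a function of a plus a function of b, so ∇psi=0 decouples.
∂psi/∂a = 6a(a + 1) = 0 at a ∈ {-1, 0}; ∂psi/∂b = 6(b + 3) = 0 at b ∈ {-3}.
The Hessian is diagonal: diag(psi_aa, psi_bb). Second derivatives: psi_aa(-1)=-6, psi_aa(0)=6; psi_bb(-3)=6.
Saddle points occur where the two diagonal entries have opposite signs: (-1, -3). Count: 1.

1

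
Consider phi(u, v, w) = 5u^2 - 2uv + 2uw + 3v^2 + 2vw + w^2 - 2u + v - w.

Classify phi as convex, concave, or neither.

phi is quadratic, so its Hessian is the constant matrix H = [[10, -2, 2], [-2, 6, 2], [2, 2, 2]].
Leading principal minors: 10, 56, 32.
All positive ⇒ H ≻ 0 ⇒ convex.

convex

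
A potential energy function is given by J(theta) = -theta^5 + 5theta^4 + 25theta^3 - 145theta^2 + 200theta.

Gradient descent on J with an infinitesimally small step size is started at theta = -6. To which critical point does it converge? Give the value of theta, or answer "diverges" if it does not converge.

J'(theta) = -5(theta - 5)(theta - 2)(theta - 1)(theta + 4), so J'(-6) = -6160.
Gradient descent moves in the -J' direction, i.e. theta is increasing.
The nearest critical point in that direction is theta = -4, where J'' = 1350 > 0 (a local minimum). The iterate converges there.

-4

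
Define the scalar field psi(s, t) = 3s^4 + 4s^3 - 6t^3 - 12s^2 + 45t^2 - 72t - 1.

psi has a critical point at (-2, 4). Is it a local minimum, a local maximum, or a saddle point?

saddle point

The mixed partial ∂²psi/∂s∂t is 0, so the Hessian at any point is diag(psi_ss, psi_tt) = diag(12(3s^2 + 2s - 2), 18(-2t + 5)).
At (-2, 4): H = diag(72, -54).
The eigenvalues have opposite signs, so H is indefinite: a saddle point.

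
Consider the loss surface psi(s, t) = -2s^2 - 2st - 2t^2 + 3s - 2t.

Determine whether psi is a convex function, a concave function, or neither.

psi is quadratic, so its Hessian is the constant matrix H = [[-4, -2], [-2, -4]].
det(H) = 12, tr(H) = -8.
det(H) > 0 and tr(H) < 0, so H is negative definite everywhere: concave.

concave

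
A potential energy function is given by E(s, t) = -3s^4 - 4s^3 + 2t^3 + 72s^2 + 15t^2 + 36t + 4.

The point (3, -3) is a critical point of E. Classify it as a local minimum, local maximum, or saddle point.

local maximum

The mixed partial ∂²E/∂s∂t is 0, so the Hessian at any point is diag(E_ss, E_tt) = diag(12(-3s^2 - 2s + 12), 6(2t + 5)).
At (3, -3): H = diag(-252, -6).
Both eigenvalues are negative, so H is negative definite: a local maximum.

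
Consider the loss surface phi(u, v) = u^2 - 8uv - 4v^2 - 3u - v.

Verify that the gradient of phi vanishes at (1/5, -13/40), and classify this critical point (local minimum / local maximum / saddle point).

∇phi = (2u - 8v - 3, -8u - 8v - 1); substituting (1/5, -13/40) gives ∇phi = (0, 0), so (1/5, -13/40) is indeed a critical point.
The Hessian of phi is constant: H = [[2, -8], [-8, -8]].
det(H) = 2·(-8) − (-8)² = -80.
Since det(H) < 0, H is indefinite and the critical point is a saddle point.

saddle point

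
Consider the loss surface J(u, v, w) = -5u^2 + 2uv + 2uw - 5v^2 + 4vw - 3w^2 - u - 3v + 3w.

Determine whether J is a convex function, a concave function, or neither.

concave

J is quadratic, so its Hessian is the constant matrix H = [[-10, 2, 2], [2, -10, 4], [2, 4, -6]].
Leading principal minors: -10, 96, -344.
Signs alternate −, +, − ⇒ H ≺ 0 ⇒ concave.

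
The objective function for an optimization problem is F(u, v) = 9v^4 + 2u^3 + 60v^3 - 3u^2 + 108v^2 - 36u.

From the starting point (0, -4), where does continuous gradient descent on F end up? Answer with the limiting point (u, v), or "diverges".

(3, -3)

F is separable, so gradient descent decouples: u follows -∂F/∂u, v follows -∂F/∂v.
∂F/∂u = 6(u - 3)(u + 2); at u=0 this is -36, so u increases.
∂F/∂v = 36v(v + 2)(v + 3); at v=-4 this is -288, so v increases.
u converges to its nearest critical value 3 (a local min of the u-part); v converges to -3. The iterate converges to (3, -3).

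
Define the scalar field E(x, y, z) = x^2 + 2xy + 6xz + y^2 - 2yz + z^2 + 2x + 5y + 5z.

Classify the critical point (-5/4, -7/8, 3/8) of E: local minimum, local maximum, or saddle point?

The Hessian is constant: H = [[2, 2, 6], [2, 2, -2], [6, -2, 2]].
Leading principal minors: Δ₁ = 2, Δ₂ = 0, Δ₃ = -128.
The minors fit neither the all-positive nor the alternating-sign pattern, so H is indefinite: a saddle point.

saddle point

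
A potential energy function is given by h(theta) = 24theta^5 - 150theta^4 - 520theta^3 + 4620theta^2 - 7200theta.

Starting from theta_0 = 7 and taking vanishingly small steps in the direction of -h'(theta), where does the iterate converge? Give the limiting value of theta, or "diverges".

h'(theta) = 120(theta - 5)(theta - 3)(theta - 1)(theta + 4), so h'(7) = 63360.
Gradient descent moves in the -h' direction, i.e. theta is decreasing.
The nearest critical point in that direction is theta = 5, where h'' = 8640 > 0 (a local minimum). The iterate converges there.

5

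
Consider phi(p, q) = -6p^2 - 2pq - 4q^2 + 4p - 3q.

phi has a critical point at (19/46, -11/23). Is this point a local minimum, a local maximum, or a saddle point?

local maximum

The Hessian of phi is constant: H = [[-12, -2], [-2, -8]].
det(H) = (-12)·(-8) − (-2)² = 92.
det(H) > 0 and tr(H) = -20 < 0, so H is negative definite and the point is a local maximum.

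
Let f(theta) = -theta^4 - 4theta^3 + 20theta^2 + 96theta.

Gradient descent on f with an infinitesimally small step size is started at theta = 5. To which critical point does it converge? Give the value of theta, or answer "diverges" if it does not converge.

diverges

f'(theta) = -4(theta - 3)(theta + 2)(theta + 4), so f'(5) = -504.
Gradient descent moves in the -f' direction, i.e. theta is increasing.
There is no critical point above theta=5, and f' keeps the same sign, so the iterate runs off to +∞.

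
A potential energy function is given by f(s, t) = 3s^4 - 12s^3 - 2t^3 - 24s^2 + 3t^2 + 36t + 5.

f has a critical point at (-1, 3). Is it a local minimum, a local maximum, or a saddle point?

The mixed partial ∂²f/∂s∂t is 0, so the Hessian at any point is diag(f_ss, f_tt) = diag(12(3s^2 - 6s - 4), 6(-2t + 1)).
At (-1, 3): H = diag(60, -30).
The eigenvalues have opposite signs, so H is indefinite: a saddle point.

saddle point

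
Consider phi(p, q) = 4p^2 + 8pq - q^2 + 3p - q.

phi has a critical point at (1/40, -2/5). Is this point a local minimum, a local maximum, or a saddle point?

saddle point

The Hessian of phi is constant: H = [[8, 8], [8, -2]].
det(H) = 8·(-2) − 8² = -80.
Since det(H) < 0, H is indefinite and the critical point is a saddle point.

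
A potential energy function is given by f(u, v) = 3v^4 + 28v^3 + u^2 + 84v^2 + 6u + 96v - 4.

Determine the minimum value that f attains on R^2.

f(u,v) separates as P(u) + Q(v) − 4, so its minimum is min P + min Q − 4.
P'(u) = 2u + 6 vanishes at u ∈ {-3}; Q'(v) = 12(v + 1)(v + 2)(v + 4) vanishes at v ∈ {-4, -2, -1}.
Local minima of P (where P''>0): P(-3)=-9. Local minima of Q: Q(-4)=-64, Q(-1)=-37.
So the global minimum of f is P(-3) + Q(-4) − 4 = -9 − 64 − 4 = -77, attained at (-3, -4).

-77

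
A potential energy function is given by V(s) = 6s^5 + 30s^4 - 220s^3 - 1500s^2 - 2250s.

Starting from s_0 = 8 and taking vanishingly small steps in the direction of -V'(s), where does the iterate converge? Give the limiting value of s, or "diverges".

V'(s) = 30(s - 5)(s + 1)(s + 3)(s + 5), so V'(8) = 115830.
Gradient descent moves in the -V' direction, i.e. s is decreasing.
The nearest critical point in that direction is s = 5, where V'' = 14400 > 0 (a local minimum). The iterate converges there.

5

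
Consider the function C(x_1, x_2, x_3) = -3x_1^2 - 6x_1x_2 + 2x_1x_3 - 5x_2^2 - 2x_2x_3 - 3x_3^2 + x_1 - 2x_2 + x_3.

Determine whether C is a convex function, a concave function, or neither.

C is quadratic, so its Hessian is the constant matrix H = [[-6, -6, 2], [-6, -10, -2], [2, -2, -6]].
Leading principal minors: -6, 24, -32.
Signs alternate −, +, − ⇒ H ≺ 0 ⇒ concave.

concave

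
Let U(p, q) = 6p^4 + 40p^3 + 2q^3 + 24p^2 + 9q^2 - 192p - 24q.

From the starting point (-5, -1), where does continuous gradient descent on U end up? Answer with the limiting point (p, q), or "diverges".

U is separable, so gradient descent decouples: p follows -∂U/∂p, q follows -∂U/∂q.
∂U/∂p = 24(p - 1)(p + 2)(p + 4); at p=-5 this is -432, so p increases.
∂U/∂q = 6(q - 1)(q + 4); at q=-1 this is -36, so q increases.
p converges to its nearest critical value -4 (a local min of the p-part); q converges to 1. The iterate converges to (-4, 1).

(-4, 1)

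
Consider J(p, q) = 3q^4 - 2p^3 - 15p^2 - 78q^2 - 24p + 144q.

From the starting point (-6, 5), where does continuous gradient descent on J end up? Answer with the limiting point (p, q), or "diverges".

(-4, 3)

J is separable, so gradient descent decouples: p follows -∂J/∂p, q follows -∂J/∂q.
∂J/∂p = -6(p + 1)(p + 4); at p=-6 this is -60, so p increases.
∂J/∂q = 12(q - 3)(q - 1)(q + 4); at q=5 this is 864, so q decreases.
p converges to its nearest critical value -4 (a local min of the p-part); q converges to 3. The iterate converges to (-4, 3).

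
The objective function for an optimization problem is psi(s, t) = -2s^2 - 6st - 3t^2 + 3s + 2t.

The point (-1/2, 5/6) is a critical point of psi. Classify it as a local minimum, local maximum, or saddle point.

saddle point

The Hessian of psi is constant: H = [[-4, -6], [-6, -6]].
det(H) = (-4)·(-6) − (-6)² = -12.
Since det(H) < 0, H is indefinite and the critical point is a saddle point.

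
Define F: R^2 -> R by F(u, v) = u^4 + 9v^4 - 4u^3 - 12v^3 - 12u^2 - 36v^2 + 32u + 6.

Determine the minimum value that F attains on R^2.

-154

F(u,v) separates as P(u) + Q(v) + 6, so its minimum is min P + min Q + 6.
P'(u) = 4(u - 4)(u - 1)(u + 2) vanishes at u ∈ {-2, 1, 4}; Q'(v) = 36v(v - 2)(v + 1) vanishes at v ∈ {-1, 0, 2}.
Local minima of P (where P''>0): P(-2)=-64, P(4)=-64. Local minima of Q: Q(-1)=-15, Q(2)=-96.
So the global minimum of F is P(-2) + Q(2) + 6 = -64 − 96 + 6 = -154, attained at (-2, 2).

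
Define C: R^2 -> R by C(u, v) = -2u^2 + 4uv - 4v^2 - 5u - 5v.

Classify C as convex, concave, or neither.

C is quadratic, so its Hessian is the constant matrix H = [[-4, 4], [4, -8]].
det(H) = 16, tr(H) = -12.
det(H) > 0 and tr(H) < 0, so H is negative definite everywhere: concave.

concave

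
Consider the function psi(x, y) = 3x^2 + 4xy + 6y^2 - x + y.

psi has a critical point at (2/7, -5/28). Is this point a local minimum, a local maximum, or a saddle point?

local minimum

The Hessian of psi is constant: H = [[6, 4], [4, 12]].
det(H) = 6·12 − 4² = 56.
det(H) > 0 and tr(H) = 18 > 0, so H is positive definite and the point is a local minimum.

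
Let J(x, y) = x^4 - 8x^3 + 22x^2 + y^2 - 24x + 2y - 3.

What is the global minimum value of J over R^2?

-13

J(x,y) separates as P(x) + Q(y) − 3, so its minimum is min P + min Q − 3.
P'(x) = 4(x - 3)(x - 2)(x - 1) vanishes at x ∈ {1, 2, 3}; Q'(y) = 2y + 2 vanishes at y ∈ {-1}.
Local minima of P (where P''>0): P(1)=-9, P(3)=-9. Local minima of Q: Q(-1)=-1.
So the global minimum of J is P(1) + Q(-1) − 3 = -9 − 1 − 3 = -13, attained at (1, -1).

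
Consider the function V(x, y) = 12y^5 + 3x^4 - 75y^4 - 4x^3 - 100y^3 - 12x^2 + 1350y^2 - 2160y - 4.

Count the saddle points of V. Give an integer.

V separates as a function of x plus a function of y, so ∇V=0 decouples.
∂V/∂x = 12x(x - 2)(x + 1) = 0 at x ∈ {-1, 0, 2}; ∂V/∂y = 60(y - 4)(y - 3)(y - 1)(y + 3) = 0 at y ∈ {-3, 1, 3, 4}.
The Hessian is diagonal: diag(V_xx, V_yy). Second derivatives: V_xx(-1)=36, V_xx(0)=-24, V_xx(2)=72; V_yy(-3)=-10080, V_yy(1)=1440, V_yy(3)=-720, V_yy(4)=1260.
Saddle points occur where the two diagonal entries have opposite signs: (-1, -3), (-1, 3), (0, 1), (0, 4), (2, -3), (2, 3). Count: 6.

6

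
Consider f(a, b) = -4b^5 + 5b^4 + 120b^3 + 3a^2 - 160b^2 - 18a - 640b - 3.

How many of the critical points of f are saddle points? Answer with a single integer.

2

f separates as a function of a plus a function of b, so ∇f=0 decouples.
∂f/∂a = 6(a - 3) = 0 at a ∈ {3}; ∂f/∂b = -20(b - 4)(b - 2)(b + 1)(b + 4) = 0 at b ∈ {-4, -1, 2, 4}.
The Hessian is diagonal: diag(f_aa, f_bb). Second derivatives: f_aa(3)=6; f_bb(-4)=2880, f_bb(-1)=-900, f_bb(2)=720, f_bb(4)=-1600.
Saddle points occur where the two diagonal entries have opposite signs: (3, -1), (3, 4). Count: 2.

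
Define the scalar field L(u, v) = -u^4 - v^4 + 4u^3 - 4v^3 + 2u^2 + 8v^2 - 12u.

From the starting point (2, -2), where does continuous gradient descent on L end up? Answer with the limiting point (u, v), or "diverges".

(1, 0)

L is separable, so gradient descent decouples: u follows -∂L/∂u, v follows -∂L/∂v.
∂L/∂u = -4(u - 3)(u - 1)(u + 1); at u=2 this is 12, so u decreases.
∂L/∂v = -4v(v - 1)(v + 4); at v=-2 this is -48, so v increases.
u converges to its nearest critical value 1 (a local min of the u-part); v converges to 0. The iterate converges to (1, 0).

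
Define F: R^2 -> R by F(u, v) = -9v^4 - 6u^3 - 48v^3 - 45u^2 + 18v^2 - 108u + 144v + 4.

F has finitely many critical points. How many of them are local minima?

1

F separates as a function of u plus a function of v, so ∇F=0 decouples.
∂F/∂u = -18(u + 2)(u + 3) = 0 at u ∈ {-3, -2}; ∂F/∂v = -36(v - 1)(v + 1)(v + 4) = 0 at v ∈ {-4, -1, 1}.
The Hessian is diagonal: diag(F_uu, F_vv). Second derivatives: F_uu(-3)=18, F_uu(-2)=-18; F_vv(-4)=-540, F_vv(-1)=216, F_vv(1)=-360.
Local minima occur where both diagonal entries positive: (-3, -1). Count: 1.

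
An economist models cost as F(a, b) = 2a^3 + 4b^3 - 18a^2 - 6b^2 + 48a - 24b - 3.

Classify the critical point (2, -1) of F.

The mixed partial ∂²F/∂a∂b is 0, so the Hessian at any point is diag(F_aa, F_bb) = diag(12(a - 3), 12(2b - 1)).
At (2, -1): H = diag(-12, -36).
Both eigenvalues are negative, so H is negative definite: a local maximum.

local maximum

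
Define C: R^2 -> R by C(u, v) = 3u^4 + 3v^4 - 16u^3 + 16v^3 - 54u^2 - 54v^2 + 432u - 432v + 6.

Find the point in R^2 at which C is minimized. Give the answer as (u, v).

(-3, 3)

C(u,v) separates as P(u) + Q(v) + 6, so its minimum is min P + min Q + 6.
P'(u) = 12(u - 4)(u - 3)(u + 3) vanishes at u ∈ {-3, 3, 4}; Q'(v) = 12(v - 3)(v + 3)(v + 4) vanishes at v ∈ {-4, -3, 3}.
Local minima of P (where P''>0): P(-3)=-1107, P(4)=608. Local minima of Q: Q(-4)=608, Q(3)=-1107.
So the global minimum of C is P(-3) + Q(3) + 6 = -1107 − 1107 + 6 = -2208, attained at (-3, 3).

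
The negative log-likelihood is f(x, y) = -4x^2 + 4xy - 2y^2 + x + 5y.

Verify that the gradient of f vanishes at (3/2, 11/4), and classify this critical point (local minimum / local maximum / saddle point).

local maximum

∇f = (-8x + 4y + 1, 4x - 4y + 5); substituting (3/2, 11/4) gives ∇f = (0, 0), so (3/2, 11/4) is indeed a critical point.
The Hessian of f is constant: H = [[-8, 4], [4, -4]].
det(H) = (-8)·(-4) − 4² = 16.
det(H) > 0 and tr(H) = -12 < 0, so H is negative definite and the point is a local maximum.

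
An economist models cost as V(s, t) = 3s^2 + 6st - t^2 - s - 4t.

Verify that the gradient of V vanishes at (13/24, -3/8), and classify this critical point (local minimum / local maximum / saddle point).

∇V = (6s + 6t - 1, 6s - 2t - 4); substituting (13/24, -3/8) gives ∇V = (0, 0), so (13/24, -3/8) is indeed a critical point.
The Hessian of V is constant: H = [[6, 6], [6, -2]].
det(H) = 6·(-2) − 6² = -48.
Since det(H) < 0, H is indefinite and the critical point is a saddle point.

saddle point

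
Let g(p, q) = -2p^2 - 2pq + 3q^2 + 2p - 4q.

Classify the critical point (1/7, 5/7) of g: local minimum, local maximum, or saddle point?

saddle point

The Hessian of g is constant: H = [[-4, -2], [-2, 6]].
det(H) = (-4)·6 − (-2)² = -28.
Since det(H) < 0, H is indefinite and the critical point is a saddle point.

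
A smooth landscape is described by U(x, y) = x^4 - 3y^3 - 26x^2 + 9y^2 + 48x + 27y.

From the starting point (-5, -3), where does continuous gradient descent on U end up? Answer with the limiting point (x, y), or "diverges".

(-4, -1)

U is separable, so gradient descent decouples: x follows -∂U/∂x, y follows -∂U/∂y.
∂U/∂x = 4(x - 3)(x - 1)(x + 4); at x=-5 this is -192, so x increases.
∂U/∂y = -9(y - 3)(y + 1); at y=-3 this is -108, so y increases.
x converges to its nearest critical value -4 (a local min of the x-part); y converges to -1. The iterate converges to (-4, -1).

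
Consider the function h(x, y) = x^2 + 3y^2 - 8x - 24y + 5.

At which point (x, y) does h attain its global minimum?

(4, 4)

h(x,y) separates as P(x) + Q(y) + 5, so its minimum is min P + min Q + 5.
P'(x) = 2x - 8 vanishes at x ∈ {4}; Q'(y) = 6y - 24 vanishes at y ∈ {4}.
Local minima of P (where P''>0): P(4)=-16. Local minima of Q: Q(4)=-48.
So the global minimum of h is P(4) + Q(4) + 5 = -16 − 48 + 5 = -59, attained at (4, 4).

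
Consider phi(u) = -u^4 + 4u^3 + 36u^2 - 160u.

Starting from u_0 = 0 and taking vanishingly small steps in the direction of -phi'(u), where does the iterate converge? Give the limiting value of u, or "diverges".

phi'(u) = -4(u - 5)(u - 2)(u + 4), so phi'(0) = -160.
Gradient descent moves in the -phi' direction, i.e. u is increasing.
The nearest critical point in that direction is u = 2, where phi'' = 72 > 0 (a local minimum). The iterate converges there.

2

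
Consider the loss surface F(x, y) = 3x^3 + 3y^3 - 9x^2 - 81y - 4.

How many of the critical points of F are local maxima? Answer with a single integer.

1

F separates as a function of x plus a function of y, so ∇F=0 decouples.
∂F/∂x = 9x(x - 2) = 0 at x ∈ {0, 2}; ∂F/∂y = 9(y - 3)(y + 3) = 0 at y ∈ {-3, 3}.
The Hessian is diagonal: diag(F_xx, F_yy). Second derivatives: F_xx(0)=-18, F_xx(2)=18; F_yy(-3)=-54, F_yy(3)=54.
Local maxima occur where both diagonal entries negative: (0, -3). Count: 1.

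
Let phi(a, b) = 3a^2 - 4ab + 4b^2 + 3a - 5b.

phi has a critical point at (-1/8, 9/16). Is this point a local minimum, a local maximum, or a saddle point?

local minimum

The Hessian of phi is constant: H = [[6, -4], [-4, 8]].
det(H) = 6·8 − (-4)² = 32.
det(H) > 0 and tr(H) = 14 > 0, so H is positive definite and the point is a local minimum.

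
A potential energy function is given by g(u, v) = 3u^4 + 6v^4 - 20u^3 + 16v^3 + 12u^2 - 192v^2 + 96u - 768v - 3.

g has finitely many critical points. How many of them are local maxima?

g separates as a function of u plus a function of v, so ∇g=0 decouples.
∂g/∂u = 12(u - 4)(u - 2)(u + 1) = 0 at u ∈ {-1, 2, 4}; ∂g/∂v = 24(v - 4)(v + 2)(v + 4) = 0 at v ∈ {-4, -2, 4}.
The Hessian is diagonal: diag(g_uu, g_vv). Second derivatives: g_uu(-1)=180, g_uu(2)=-72, g_uu(4)=120; g_vv(-4)=384, g_vv(-2)=-288, g_vv(4)=1152.
Local maxima occur where both diagonal entries negative: (2, -2). Count: 1.

1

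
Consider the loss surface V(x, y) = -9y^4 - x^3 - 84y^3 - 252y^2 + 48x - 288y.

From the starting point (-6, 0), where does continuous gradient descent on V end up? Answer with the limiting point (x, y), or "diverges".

V is separable, so gradient descent decouples: x follows -∂V/∂x, y follows -∂V/∂y.
∂V/∂x = -3(x - 4)(x + 4); at x=-6 this is -60, so x increases.
∂V/∂y = -36(y + 1)(y + 2)(y + 4); at y=0 this is -288, so y increases.
The y-coordinate has no critical point in that direction and runs off to infinity.

diverges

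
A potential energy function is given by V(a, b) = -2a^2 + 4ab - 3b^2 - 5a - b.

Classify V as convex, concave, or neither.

V is quadratic, so its Hessian is the constant matrix H = [[-4, 4], [4, -6]].
det(H) = 8, tr(H) = -10.
det(H) > 0 and tr(H) < 0, so H is negative definite everywhere: concave.

concave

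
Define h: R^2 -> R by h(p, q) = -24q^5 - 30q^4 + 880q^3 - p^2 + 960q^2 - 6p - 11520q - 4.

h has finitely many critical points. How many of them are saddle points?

2

h separates as a function of p plus a function of q, so ∇h=0 decouples.
∂h/∂p = -2(p + 3) = 0 at p ∈ {-3}; ∂h/∂q = -120(q - 4)(q - 2)(q + 3)(q + 4) = 0 at q ∈ {-4, -3, 2, 4}.
The Hessian is diagonal: diag(h_pp, h_qq). Second derivatives: h_pp(-3)=-2; h_qq(-4)=5760, h_qq(-3)=-4200, h_qq(2)=7200, h_qq(4)=-13440.
Saddle points occur where the two diagonal entries have opposite signs: (-3, -4), (-3, 2). Count: 2.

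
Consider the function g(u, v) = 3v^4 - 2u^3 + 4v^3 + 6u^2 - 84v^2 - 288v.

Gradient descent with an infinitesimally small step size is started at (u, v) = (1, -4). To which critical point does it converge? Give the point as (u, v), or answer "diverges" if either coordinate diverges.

g is separable, so gradient descent decouples: u follows -∂g/∂u, v follows -∂g/∂v.
∂g/∂u = -6u(u - 2); at u=1 this is 6, so u decreases.
∂g/∂v = 12(v - 4)(v + 2)(v + 3); at v=-4 this is -192, so v increases.
u converges to its nearest critical value 0 (a local min of the u-part); v converges to -3. The iterate converges to (0, -3).

(0, -3)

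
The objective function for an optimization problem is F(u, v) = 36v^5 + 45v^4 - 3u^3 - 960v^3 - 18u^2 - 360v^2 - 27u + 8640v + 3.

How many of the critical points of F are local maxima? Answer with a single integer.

F separates as a function of u plus a function of v, so ∇F=0 decouples.
∂F/∂u = -9(u + 1)(u + 3) = 0 at u ∈ {-3, -1}; ∂F/∂v = 180(v - 3)(v - 2)(v + 2)(v + 4) = 0 at v ∈ {-4, -2, 2, 3}.
The Hessian is diagonal: diag(F_uu, F_vv). Second derivatives: F_uu(-3)=18, F_uu(-1)=-18; F_vv(-4)=-15120, F_vv(-2)=7200, F_vv(2)=-4320, F_vv(3)=6300.
Local maxima occur where both diagonal entries negative: (-1, -4), (-1, 2). Count: 2.

2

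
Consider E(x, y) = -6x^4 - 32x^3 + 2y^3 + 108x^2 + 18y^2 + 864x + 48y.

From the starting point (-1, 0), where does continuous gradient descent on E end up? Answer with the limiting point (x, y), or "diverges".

E is separable, so gradient descent decouples: x follows -∂E/∂x, y follows -∂E/∂y.
∂E/∂x = -24(x - 3)(x + 3)(x + 4); at x=-1 this is 576, so x decreases.
∂E/∂y = 6(y + 2)(y + 4); at y=0 this is 48, so y decreases.
x converges to its nearest critical value -3 (a local min of the x-part); y converges to -2. The iterate converges to (-3, -2).

(-3, -2)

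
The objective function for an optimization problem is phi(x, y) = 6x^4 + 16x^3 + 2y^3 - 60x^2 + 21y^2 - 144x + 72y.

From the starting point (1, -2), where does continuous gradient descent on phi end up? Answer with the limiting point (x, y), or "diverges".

phi is separable, so gradient descent decouples: x follows -∂phi/∂x, y follows -∂phi/∂y.
∂phi/∂x = 24(x - 2)(x + 1)(x + 3); at x=1 this is -192, so x increases.
∂phi/∂y = 6(y + 3)(y + 4); at y=-2 this is 12, so y decreases.
x converges to its nearest critical value 2 (a local min of the x-part); y converges to -3. The iterate converges to (2, -3).

(2, -3)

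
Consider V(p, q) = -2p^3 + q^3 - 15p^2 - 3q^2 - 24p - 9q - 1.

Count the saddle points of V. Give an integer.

2

V separates as a function of p plus a function of q, so ∇V=0 decouples.
∂V/∂p = -6(p + 1)(p + 4) = 0 at p ∈ {-4, -1}; ∂V/∂q = 3(q - 3)(q + 1) = 0 at q ∈ {-1, 3}.
The Hessian is diagonal: diag(V_pp, V_qq). Second derivatives: V_pp(-4)=18, V_pp(-1)=-18; V_qq(-1)=-12, V_qq(3)=12.
Saddle points occur where the two diagonal entries have opposite signs: (-4, -1), (-1, 3). Count: 2.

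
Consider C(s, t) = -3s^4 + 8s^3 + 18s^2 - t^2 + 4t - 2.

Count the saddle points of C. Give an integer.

C separates as a function of s plus a function of t, so ∇C=0 decouples.
∂C/∂s = -12s(s - 3)(s + 1) = 0 at s ∈ {-1, 0, 3}; ∂C/∂t = -2(t - 2) = 0 at t ∈ {2}.
The Hessian is diagonal: diag(C_ss, C_tt). Second derivatives: C_ss(-1)=-48, C_ss(0)=36, C_ss(3)=-144; C_tt(2)=-2.
Saddle points occur where the two diagonal entries have opposite signs: (0, 2). Count: 1.

1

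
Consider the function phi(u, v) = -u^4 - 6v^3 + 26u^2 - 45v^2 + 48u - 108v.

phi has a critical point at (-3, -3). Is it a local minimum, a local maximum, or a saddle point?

saddle point

The mixed partial ∂²phi/∂u∂v is 0, so the Hessian at any point is diag(phi_uu, phi_vv) = diag(4(-3u^2 + 13), -18(2v + 5)).
At (-3, -3): H = diag(-56, 18).
The eigenvalues have opposite signs, so H is indefinite: a saddle point.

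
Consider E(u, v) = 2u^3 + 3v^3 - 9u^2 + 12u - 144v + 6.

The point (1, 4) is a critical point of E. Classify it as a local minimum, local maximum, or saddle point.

The mixed partial ∂²E/∂u∂v is 0, so the Hessian at any point is diag(E_uu, E_vv) = diag(6(2u - 3), 18v).
At (1, 4): H = diag(-6, 72).
The eigenvalues have opposite signs, so H is indefinite: a saddle point.

saddle point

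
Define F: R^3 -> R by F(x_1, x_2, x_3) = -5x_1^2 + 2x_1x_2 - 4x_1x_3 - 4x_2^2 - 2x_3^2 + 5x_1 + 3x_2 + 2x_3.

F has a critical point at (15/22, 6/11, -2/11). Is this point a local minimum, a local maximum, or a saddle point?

local maximum

The Hessian is constant: H = [[-10, 2, -4], [2, -8, 0], [-4, 0, -4]].
Leading principal minors: Δ₁ = -10, Δ₂ = 76, Δ₃ = -176.
The minors alternate sign starting negative (−, +, −), so H is negative definite: a local maximum.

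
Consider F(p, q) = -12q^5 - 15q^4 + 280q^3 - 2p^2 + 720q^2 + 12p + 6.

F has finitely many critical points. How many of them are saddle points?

F separates as a function of p plus a function of q, so ∇F=0 decouples.
∂F/∂p = -4(p - 3) = 0 at p ∈ {3}; ∂F/∂q = -60q(q - 4)(q + 2)(q + 3) = 0 at q ∈ {-3, -2, 0, 4}.
The Hessian is diagonal: diag(F_pp, F_qq). Second derivatives: F_pp(3)=-4; F_qq(-3)=1260, F_qq(-2)=-720, F_qq(0)=1440, F_qq(4)=-10080.
Saddle points occur where the two diagonal entries have opposite signs: (3, -3), (3, 0). Count: 2.

2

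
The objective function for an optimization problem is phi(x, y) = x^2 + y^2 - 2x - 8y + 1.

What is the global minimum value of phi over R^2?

-16

phi(x,y) separates as P(x) + Q(y) + 1, so its minimum is min P + min Q + 1.
P'(x) = 2x - 2 vanishes at x ∈ {1}; Q'(y) = 2y - 8 vanishes at y ∈ {4}.
Local minima of P (where P''>0): P(1)=-1. Local minima of Q: Q(4)=-16.
So the global minimum of phi is P(1) + Q(4) + 1 = -1 − 16 + 1 = -16, attained at (1, 4).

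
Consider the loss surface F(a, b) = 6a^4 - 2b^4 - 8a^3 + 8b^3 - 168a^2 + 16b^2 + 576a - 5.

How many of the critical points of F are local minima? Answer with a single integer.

F separates as a function of a plus a function of b, so ∇F=0 decouples.
∂F/∂a = 24(a - 3)(a - 2)(a + 4) = 0 at a ∈ {-4, 2, 3}; ∂F/∂b = -8b(b - 4)(b + 1) = 0 at b ∈ {-1, 0, 4}.
The Hessian is diagonal: diag(F_aa, F_bb). Second derivatives: F_aa(-4)=1008, F_aa(2)=-144, F_aa(3)=168; F_bb(-1)=-40, F_bb(0)=32, F_bb(4)=-160.
Local minima occur where both diagonal entries positive: (-4, 0), (3, 0). Count: 2.

2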